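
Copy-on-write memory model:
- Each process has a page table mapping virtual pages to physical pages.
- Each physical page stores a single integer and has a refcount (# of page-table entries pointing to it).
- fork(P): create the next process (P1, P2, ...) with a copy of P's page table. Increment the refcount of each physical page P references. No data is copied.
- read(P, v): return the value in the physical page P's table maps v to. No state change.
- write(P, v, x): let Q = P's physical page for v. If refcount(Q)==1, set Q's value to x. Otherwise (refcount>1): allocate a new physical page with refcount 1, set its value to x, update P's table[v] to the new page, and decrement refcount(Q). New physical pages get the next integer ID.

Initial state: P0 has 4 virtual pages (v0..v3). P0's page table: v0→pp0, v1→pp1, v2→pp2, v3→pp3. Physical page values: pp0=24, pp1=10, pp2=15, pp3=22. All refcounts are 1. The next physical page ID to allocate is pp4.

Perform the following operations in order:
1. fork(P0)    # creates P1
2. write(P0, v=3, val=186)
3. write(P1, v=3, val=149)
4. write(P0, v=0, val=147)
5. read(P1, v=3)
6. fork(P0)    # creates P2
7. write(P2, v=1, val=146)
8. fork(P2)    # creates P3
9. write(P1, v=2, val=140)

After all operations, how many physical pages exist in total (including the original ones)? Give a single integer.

Answer: 8

Derivation:
Op 1: fork(P0) -> P1. 4 ppages; refcounts: pp0:2 pp1:2 pp2:2 pp3:2
Op 2: write(P0, v3, 186). refcount(pp3)=2>1 -> COPY to pp4. 5 ppages; refcounts: pp0:2 pp1:2 pp2:2 pp3:1 pp4:1
Op 3: write(P1, v3, 149). refcount(pp3)=1 -> write in place. 5 ppages; refcounts: pp0:2 pp1:2 pp2:2 pp3:1 pp4:1
Op 4: write(P0, v0, 147). refcount(pp0)=2>1 -> COPY to pp5. 6 ppages; refcounts: pp0:1 pp1:2 pp2:2 pp3:1 pp4:1 pp5:1
Op 5: read(P1, v3) -> 149. No state change.
Op 6: fork(P0) -> P2. 6 ppages; refcounts: pp0:1 pp1:3 pp2:3 pp3:1 pp4:2 pp5:2
Op 7: write(P2, v1, 146). refcount(pp1)=3>1 -> COPY to pp6. 7 ppages; refcounts: pp0:1 pp1:2 pp2:3 pp3:1 pp4:2 pp5:2 pp6:1
Op 8: fork(P2) -> P3. 7 ppages; refcounts: pp0:1 pp1:2 pp2:4 pp3:1 pp4:3 pp5:3 pp6:2
Op 9: write(P1, v2, 140). refcount(pp2)=4>1 -> COPY to pp7. 8 ppages; refcounts: pp0:1 pp1:2 pp2:3 pp3:1 pp4:3 pp5:3 pp6:2 pp7:1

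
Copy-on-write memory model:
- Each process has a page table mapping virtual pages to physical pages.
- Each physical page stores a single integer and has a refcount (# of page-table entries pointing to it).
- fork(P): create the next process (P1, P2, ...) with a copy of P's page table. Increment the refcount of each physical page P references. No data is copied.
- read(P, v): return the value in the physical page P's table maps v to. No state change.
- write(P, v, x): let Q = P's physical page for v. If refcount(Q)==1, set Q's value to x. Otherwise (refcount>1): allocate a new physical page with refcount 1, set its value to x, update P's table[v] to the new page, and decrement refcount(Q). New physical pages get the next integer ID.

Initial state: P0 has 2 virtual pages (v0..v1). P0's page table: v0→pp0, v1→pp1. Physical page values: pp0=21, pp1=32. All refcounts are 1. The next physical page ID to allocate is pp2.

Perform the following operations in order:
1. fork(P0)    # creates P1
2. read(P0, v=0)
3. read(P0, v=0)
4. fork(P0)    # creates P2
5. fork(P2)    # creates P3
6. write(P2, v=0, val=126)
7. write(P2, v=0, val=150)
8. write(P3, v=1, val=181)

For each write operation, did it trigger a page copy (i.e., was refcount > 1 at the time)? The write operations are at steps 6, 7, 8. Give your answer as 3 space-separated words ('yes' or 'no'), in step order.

Op 1: fork(P0) -> P1. 2 ppages; refcounts: pp0:2 pp1:2
Op 2: read(P0, v0) -> 21. No state change.
Op 3: read(P0, v0) -> 21. No state change.
Op 4: fork(P0) -> P2. 2 ppages; refcounts: pp0:3 pp1:3
Op 5: fork(P2) -> P3. 2 ppages; refcounts: pp0:4 pp1:4
Op 6: write(P2, v0, 126). refcount(pp0)=4>1 -> COPY to pp2. 3 ppages; refcounts: pp0:3 pp1:4 pp2:1
Op 7: write(P2, v0, 150). refcount(pp2)=1 -> write in place. 3 ppages; refcounts: pp0:3 pp1:4 pp2:1
Op 8: write(P3, v1, 181). refcount(pp1)=4>1 -> COPY to pp3. 4 ppages; refcounts: pp0:3 pp1:3 pp2:1 pp3:1

yes no yes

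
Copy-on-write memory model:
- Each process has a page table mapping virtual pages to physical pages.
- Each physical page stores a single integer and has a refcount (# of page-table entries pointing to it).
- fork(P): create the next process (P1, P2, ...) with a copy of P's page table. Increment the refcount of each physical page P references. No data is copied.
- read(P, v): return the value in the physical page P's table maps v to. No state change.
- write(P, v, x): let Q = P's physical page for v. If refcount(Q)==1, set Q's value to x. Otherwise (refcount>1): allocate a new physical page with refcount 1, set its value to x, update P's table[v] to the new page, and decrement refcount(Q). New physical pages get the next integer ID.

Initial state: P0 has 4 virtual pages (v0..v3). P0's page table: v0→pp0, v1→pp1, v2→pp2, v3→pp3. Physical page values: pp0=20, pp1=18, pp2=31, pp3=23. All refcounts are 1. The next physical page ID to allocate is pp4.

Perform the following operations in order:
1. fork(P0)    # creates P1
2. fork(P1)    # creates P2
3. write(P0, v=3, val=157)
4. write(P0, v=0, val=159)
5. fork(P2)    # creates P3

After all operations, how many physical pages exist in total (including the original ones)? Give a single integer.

Answer: 6

Derivation:
Op 1: fork(P0) -> P1. 4 ppages; refcounts: pp0:2 pp1:2 pp2:2 pp3:2
Op 2: fork(P1) -> P2. 4 ppages; refcounts: pp0:3 pp1:3 pp2:3 pp3:3
Op 3: write(P0, v3, 157). refcount(pp3)=3>1 -> COPY to pp4. 5 ppages; refcounts: pp0:3 pp1:3 pp2:3 pp3:2 pp4:1
Op 4: write(P0, v0, 159). refcount(pp0)=3>1 -> COPY to pp5. 6 ppages; refcounts: pp0:2 pp1:3 pp2:3 pp3:2 pp4:1 pp5:1
Op 5: fork(P2) -> P3. 6 ppages; refcounts: pp0:3 pp1:4 pp2:4 pp3:3 pp4:1 pp5:1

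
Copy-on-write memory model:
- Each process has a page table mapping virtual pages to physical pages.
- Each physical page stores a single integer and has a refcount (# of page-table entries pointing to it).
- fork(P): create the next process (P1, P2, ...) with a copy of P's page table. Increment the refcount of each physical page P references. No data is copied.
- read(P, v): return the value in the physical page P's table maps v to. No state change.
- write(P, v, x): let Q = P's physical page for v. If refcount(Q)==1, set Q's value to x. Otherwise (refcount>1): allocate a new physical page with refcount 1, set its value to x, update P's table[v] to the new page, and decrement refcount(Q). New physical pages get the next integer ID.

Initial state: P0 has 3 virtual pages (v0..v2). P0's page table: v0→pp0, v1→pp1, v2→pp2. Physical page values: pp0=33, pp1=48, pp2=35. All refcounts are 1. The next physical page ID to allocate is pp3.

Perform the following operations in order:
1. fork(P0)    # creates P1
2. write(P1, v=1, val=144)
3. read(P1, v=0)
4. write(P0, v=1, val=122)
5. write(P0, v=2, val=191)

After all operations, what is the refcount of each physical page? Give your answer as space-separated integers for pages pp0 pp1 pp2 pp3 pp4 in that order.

Op 1: fork(P0) -> P1. 3 ppages; refcounts: pp0:2 pp1:2 pp2:2
Op 2: write(P1, v1, 144). refcount(pp1)=2>1 -> COPY to pp3. 4 ppages; refcounts: pp0:2 pp1:1 pp2:2 pp3:1
Op 3: read(P1, v0) -> 33. No state change.
Op 4: write(P0, v1, 122). refcount(pp1)=1 -> write in place. 4 ppages; refcounts: pp0:2 pp1:1 pp2:2 pp3:1
Op 5: write(P0, v2, 191). refcount(pp2)=2>1 -> COPY to pp4. 5 ppages; refcounts: pp0:2 pp1:1 pp2:1 pp3:1 pp4:1

Answer: 2 1 1 1 1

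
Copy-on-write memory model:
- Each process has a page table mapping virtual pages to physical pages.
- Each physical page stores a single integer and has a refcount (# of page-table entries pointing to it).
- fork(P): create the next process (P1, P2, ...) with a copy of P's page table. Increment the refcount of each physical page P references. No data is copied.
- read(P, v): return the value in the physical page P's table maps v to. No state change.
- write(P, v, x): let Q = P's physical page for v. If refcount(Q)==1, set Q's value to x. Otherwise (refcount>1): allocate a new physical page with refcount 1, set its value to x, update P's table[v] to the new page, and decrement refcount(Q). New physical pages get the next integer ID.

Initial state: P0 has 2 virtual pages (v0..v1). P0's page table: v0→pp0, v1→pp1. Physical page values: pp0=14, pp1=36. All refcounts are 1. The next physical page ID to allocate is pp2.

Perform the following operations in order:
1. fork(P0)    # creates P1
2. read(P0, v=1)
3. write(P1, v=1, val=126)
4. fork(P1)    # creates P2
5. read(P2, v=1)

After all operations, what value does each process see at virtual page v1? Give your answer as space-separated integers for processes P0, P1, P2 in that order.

Op 1: fork(P0) -> P1. 2 ppages; refcounts: pp0:2 pp1:2
Op 2: read(P0, v1) -> 36. No state change.
Op 3: write(P1, v1, 126). refcount(pp1)=2>1 -> COPY to pp2. 3 ppages; refcounts: pp0:2 pp1:1 pp2:1
Op 4: fork(P1) -> P2. 3 ppages; refcounts: pp0:3 pp1:1 pp2:2
Op 5: read(P2, v1) -> 126. No state change.
P0: v1 -> pp1 = 36
P1: v1 -> pp2 = 126
P2: v1 -> pp2 = 126

Answer: 36 126 126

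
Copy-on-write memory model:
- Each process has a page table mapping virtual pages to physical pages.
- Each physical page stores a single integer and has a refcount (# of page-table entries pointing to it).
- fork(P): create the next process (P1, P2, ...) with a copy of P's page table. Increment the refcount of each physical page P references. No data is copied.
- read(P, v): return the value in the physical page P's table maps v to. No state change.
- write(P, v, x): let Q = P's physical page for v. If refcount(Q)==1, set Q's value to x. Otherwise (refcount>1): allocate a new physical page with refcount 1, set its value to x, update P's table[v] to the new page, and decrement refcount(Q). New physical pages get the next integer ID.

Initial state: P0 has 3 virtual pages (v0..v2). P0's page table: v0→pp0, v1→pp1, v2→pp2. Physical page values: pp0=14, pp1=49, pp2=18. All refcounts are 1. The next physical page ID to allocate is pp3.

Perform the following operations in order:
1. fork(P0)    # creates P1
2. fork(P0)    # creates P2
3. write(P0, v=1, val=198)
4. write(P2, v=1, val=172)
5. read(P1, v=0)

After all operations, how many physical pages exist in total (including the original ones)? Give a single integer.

Op 1: fork(P0) -> P1. 3 ppages; refcounts: pp0:2 pp1:2 pp2:2
Op 2: fork(P0) -> P2. 3 ppages; refcounts: pp0:3 pp1:3 pp2:3
Op 3: write(P0, v1, 198). refcount(pp1)=3>1 -> COPY to pp3. 4 ppages; refcounts: pp0:3 pp1:2 pp2:3 pp3:1
Op 4: write(P2, v1, 172). refcount(pp1)=2>1 -> COPY to pp4. 5 ppages; refcounts: pp0:3 pp1:1 pp2:3 pp3:1 pp4:1
Op 5: read(P1, v0) -> 14. No state change.

Answer: 5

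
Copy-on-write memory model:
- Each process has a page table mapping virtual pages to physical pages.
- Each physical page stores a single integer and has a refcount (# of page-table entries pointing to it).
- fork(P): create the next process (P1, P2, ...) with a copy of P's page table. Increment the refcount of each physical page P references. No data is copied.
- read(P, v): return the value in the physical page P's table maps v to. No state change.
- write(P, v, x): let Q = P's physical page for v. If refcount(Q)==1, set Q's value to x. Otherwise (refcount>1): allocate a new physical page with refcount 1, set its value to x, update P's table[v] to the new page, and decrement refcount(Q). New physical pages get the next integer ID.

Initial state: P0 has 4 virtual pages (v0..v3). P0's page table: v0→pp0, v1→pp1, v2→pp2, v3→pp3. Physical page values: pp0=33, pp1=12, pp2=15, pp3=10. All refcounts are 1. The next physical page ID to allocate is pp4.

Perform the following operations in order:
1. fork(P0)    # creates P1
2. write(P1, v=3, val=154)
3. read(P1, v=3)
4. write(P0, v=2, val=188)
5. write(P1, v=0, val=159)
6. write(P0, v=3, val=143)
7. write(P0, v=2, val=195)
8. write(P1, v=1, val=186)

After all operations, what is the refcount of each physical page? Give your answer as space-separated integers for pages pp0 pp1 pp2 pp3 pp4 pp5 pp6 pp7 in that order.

Op 1: fork(P0) -> P1. 4 ppages; refcounts: pp0:2 pp1:2 pp2:2 pp3:2
Op 2: write(P1, v3, 154). refcount(pp3)=2>1 -> COPY to pp4. 5 ppages; refcounts: pp0:2 pp1:2 pp2:2 pp3:1 pp4:1
Op 3: read(P1, v3) -> 154. No state change.
Op 4: write(P0, v2, 188). refcount(pp2)=2>1 -> COPY to pp5. 6 ppages; refcounts: pp0:2 pp1:2 pp2:1 pp3:1 pp4:1 pp5:1
Op 5: write(P1, v0, 159). refcount(pp0)=2>1 -> COPY to pp6. 7 ppages; refcounts: pp0:1 pp1:2 pp2:1 pp3:1 pp4:1 pp5:1 pp6:1
Op 6: write(P0, v3, 143). refcount(pp3)=1 -> write in place. 7 ppages; refcounts: pp0:1 pp1:2 pp2:1 pp3:1 pp4:1 pp5:1 pp6:1
Op 7: write(P0, v2, 195). refcount(pp5)=1 -> write in place. 7 ppages; refcounts: pp0:1 pp1:2 pp2:1 pp3:1 pp4:1 pp5:1 pp6:1
Op 8: write(P1, v1, 186). refcount(pp1)=2>1 -> COPY to pp7. 8 ppages; refcounts: pp0:1 pp1:1 pp2:1 pp3:1 pp4:1 pp5:1 pp6:1 pp7:1

Answer: 1 1 1 1 1 1 1 1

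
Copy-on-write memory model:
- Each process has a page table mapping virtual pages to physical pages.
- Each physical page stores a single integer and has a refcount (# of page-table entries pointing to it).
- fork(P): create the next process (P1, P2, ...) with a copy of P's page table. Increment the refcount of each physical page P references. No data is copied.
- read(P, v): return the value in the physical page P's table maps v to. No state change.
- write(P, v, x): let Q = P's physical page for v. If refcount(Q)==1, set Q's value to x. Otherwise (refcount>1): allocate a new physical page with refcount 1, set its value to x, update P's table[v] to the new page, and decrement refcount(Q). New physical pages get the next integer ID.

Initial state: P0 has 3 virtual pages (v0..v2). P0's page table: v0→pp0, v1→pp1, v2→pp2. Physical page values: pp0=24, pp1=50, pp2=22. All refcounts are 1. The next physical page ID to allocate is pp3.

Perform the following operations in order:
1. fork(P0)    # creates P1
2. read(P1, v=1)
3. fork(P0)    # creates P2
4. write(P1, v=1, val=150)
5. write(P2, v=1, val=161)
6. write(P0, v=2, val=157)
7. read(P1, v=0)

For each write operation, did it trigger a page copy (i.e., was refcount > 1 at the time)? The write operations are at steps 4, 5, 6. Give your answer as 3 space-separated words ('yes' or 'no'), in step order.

Op 1: fork(P0) -> P1. 3 ppages; refcounts: pp0:2 pp1:2 pp2:2
Op 2: read(P1, v1) -> 50. No state change.
Op 3: fork(P0) -> P2. 3 ppages; refcounts: pp0:3 pp1:3 pp2:3
Op 4: write(P1, v1, 150). refcount(pp1)=3>1 -> COPY to pp3. 4 ppages; refcounts: pp0:3 pp1:2 pp2:3 pp3:1
Op 5: write(P2, v1, 161). refcount(pp1)=2>1 -> COPY to pp4. 5 ppages; refcounts: pp0:3 pp1:1 pp2:3 pp3:1 pp4:1
Op 6: write(P0, v2, 157). refcount(pp2)=3>1 -> COPY to pp5. 6 ppages; refcounts: pp0:3 pp1:1 pp2:2 pp3:1 pp4:1 pp5:1
Op 7: read(P1, v0) -> 24. No state change.

yes yes yes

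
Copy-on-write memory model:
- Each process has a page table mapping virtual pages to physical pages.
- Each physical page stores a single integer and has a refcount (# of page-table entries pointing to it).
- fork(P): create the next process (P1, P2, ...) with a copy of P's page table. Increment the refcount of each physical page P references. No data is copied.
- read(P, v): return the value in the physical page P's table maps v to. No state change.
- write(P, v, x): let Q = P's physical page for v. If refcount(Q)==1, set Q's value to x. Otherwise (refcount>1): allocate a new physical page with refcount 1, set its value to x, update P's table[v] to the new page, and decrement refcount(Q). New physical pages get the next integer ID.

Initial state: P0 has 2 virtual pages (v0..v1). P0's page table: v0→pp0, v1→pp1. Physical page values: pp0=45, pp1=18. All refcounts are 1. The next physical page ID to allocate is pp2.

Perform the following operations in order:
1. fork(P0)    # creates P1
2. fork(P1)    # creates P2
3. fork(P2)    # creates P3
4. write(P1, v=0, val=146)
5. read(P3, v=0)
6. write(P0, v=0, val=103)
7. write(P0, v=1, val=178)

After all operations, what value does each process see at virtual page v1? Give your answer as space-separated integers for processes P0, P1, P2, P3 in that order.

Op 1: fork(P0) -> P1. 2 ppages; refcounts: pp0:2 pp1:2
Op 2: fork(P1) -> P2. 2 ppages; refcounts: pp0:3 pp1:3
Op 3: fork(P2) -> P3. 2 ppages; refcounts: pp0:4 pp1:4
Op 4: write(P1, v0, 146). refcount(pp0)=4>1 -> COPY to pp2. 3 ppages; refcounts: pp0:3 pp1:4 pp2:1
Op 5: read(P3, v0) -> 45. No state change.
Op 6: write(P0, v0, 103). refcount(pp0)=3>1 -> COPY to pp3. 4 ppages; refcounts: pp0:2 pp1:4 pp2:1 pp3:1
Op 7: write(P0, v1, 178). refcount(pp1)=4>1 -> COPY to pp4. 5 ppages; refcounts: pp0:2 pp1:3 pp2:1 pp3:1 pp4:1
P0: v1 -> pp4 = 178
P1: v1 -> pp1 = 18
P2: v1 -> pp1 = 18
P3: v1 -> pp1 = 18

Answer: 178 18 18 18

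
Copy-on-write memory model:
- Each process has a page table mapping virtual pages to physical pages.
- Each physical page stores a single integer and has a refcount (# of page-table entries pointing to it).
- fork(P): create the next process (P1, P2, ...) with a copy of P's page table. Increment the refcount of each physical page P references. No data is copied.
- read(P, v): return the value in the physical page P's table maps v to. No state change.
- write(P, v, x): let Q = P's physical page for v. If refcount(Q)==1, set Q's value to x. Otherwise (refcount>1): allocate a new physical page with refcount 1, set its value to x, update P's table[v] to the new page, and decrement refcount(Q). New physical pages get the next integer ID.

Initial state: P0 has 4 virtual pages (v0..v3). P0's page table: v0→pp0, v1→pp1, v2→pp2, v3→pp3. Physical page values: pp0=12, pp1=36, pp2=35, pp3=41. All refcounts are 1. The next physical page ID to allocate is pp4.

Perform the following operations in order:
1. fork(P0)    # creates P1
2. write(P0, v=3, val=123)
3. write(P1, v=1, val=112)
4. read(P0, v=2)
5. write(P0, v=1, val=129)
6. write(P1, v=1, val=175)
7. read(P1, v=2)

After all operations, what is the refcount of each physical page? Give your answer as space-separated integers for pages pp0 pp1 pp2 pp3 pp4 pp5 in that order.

Op 1: fork(P0) -> P1. 4 ppages; refcounts: pp0:2 pp1:2 pp2:2 pp3:2
Op 2: write(P0, v3, 123). refcount(pp3)=2>1 -> COPY to pp4. 5 ppages; refcounts: pp0:2 pp1:2 pp2:2 pp3:1 pp4:1
Op 3: write(P1, v1, 112). refcount(pp1)=2>1 -> COPY to pp5. 6 ppages; refcounts: pp0:2 pp1:1 pp2:2 pp3:1 pp4:1 pp5:1
Op 4: read(P0, v2) -> 35. No state change.
Op 5: write(P0, v1, 129). refcount(pp1)=1 -> write in place. 6 ppages; refcounts: pp0:2 pp1:1 pp2:2 pp3:1 pp4:1 pp5:1
Op 6: write(P1, v1, 175). refcount(pp5)=1 -> write in place. 6 ppages; refcounts: pp0:2 pp1:1 pp2:2 pp3:1 pp4:1 pp5:1
Op 7: read(P1, v2) -> 35. No state change.

Answer: 2 1 2 1 1 1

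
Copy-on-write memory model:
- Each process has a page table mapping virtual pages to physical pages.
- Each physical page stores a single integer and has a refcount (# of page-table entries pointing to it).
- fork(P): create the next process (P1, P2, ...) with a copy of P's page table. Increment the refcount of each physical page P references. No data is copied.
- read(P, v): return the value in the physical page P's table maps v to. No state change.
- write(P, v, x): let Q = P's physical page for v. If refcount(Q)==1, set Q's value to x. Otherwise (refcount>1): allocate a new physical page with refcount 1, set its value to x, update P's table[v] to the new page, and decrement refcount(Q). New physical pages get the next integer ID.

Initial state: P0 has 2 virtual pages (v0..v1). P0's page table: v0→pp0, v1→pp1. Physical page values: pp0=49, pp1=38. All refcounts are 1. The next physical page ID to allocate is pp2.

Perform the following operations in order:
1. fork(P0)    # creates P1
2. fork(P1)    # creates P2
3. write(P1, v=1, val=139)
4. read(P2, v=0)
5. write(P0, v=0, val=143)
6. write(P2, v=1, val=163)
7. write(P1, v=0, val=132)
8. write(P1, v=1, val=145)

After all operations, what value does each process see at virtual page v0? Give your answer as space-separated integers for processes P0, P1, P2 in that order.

Answer: 143 132 49

Derivation:
Op 1: fork(P0) -> P1. 2 ppages; refcounts: pp0:2 pp1:2
Op 2: fork(P1) -> P2. 2 ppages; refcounts: pp0:3 pp1:3
Op 3: write(P1, v1, 139). refcount(pp1)=3>1 -> COPY to pp2. 3 ppages; refcounts: pp0:3 pp1:2 pp2:1
Op 4: read(P2, v0) -> 49. No state change.
Op 5: write(P0, v0, 143). refcount(pp0)=3>1 -> COPY to pp3. 4 ppages; refcounts: pp0:2 pp1:2 pp2:1 pp3:1
Op 6: write(P2, v1, 163). refcount(pp1)=2>1 -> COPY to pp4. 5 ppages; refcounts: pp0:2 pp1:1 pp2:1 pp3:1 pp4:1
Op 7: write(P1, v0, 132). refcount(pp0)=2>1 -> COPY to pp5. 6 ppages; refcounts: pp0:1 pp1:1 pp2:1 pp3:1 pp4:1 pp5:1
Op 8: write(P1, v1, 145). refcount(pp2)=1 -> write in place. 6 ppages; refcounts: pp0:1 pp1:1 pp2:1 pp3:1 pp4:1 pp5:1
P0: v0 -> pp3 = 143
P1: v0 -> pp5 = 132
P2: v0 -> pp0 = 49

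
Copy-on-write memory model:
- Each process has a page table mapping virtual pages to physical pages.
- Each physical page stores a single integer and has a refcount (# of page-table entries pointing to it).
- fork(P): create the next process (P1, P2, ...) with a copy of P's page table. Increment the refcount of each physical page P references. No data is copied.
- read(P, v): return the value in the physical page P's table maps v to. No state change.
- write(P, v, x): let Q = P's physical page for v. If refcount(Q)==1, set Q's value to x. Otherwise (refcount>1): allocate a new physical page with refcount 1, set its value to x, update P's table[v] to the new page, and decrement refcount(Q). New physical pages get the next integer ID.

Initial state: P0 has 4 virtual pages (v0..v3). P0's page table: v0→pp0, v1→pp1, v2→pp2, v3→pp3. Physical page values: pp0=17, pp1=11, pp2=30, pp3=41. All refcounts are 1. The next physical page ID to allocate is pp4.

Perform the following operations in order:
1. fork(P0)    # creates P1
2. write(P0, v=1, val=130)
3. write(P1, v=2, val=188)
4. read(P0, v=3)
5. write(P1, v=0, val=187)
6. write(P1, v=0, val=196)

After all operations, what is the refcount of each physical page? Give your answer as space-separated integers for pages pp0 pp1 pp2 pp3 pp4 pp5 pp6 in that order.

Answer: 1 1 1 2 1 1 1

Derivation:
Op 1: fork(P0) -> P1. 4 ppages; refcounts: pp0:2 pp1:2 pp2:2 pp3:2
Op 2: write(P0, v1, 130). refcount(pp1)=2>1 -> COPY to pp4. 5 ppages; refcounts: pp0:2 pp1:1 pp2:2 pp3:2 pp4:1
Op 3: write(P1, v2, 188). refcount(pp2)=2>1 -> COPY to pp5. 6 ppages; refcounts: pp0:2 pp1:1 pp2:1 pp3:2 pp4:1 pp5:1
Op 4: read(P0, v3) -> 41. No state change.
Op 5: write(P1, v0, 187). refcount(pp0)=2>1 -> COPY to pp6. 7 ppages; refcounts: pp0:1 pp1:1 pp2:1 pp3:2 pp4:1 pp5:1 pp6:1
Op 6: write(P1, v0, 196). refcount(pp6)=1 -> write in place. 7 ppages; refcounts: pp0:1 pp1:1 pp2:1 pp3:2 pp4:1 pp5:1 pp6:1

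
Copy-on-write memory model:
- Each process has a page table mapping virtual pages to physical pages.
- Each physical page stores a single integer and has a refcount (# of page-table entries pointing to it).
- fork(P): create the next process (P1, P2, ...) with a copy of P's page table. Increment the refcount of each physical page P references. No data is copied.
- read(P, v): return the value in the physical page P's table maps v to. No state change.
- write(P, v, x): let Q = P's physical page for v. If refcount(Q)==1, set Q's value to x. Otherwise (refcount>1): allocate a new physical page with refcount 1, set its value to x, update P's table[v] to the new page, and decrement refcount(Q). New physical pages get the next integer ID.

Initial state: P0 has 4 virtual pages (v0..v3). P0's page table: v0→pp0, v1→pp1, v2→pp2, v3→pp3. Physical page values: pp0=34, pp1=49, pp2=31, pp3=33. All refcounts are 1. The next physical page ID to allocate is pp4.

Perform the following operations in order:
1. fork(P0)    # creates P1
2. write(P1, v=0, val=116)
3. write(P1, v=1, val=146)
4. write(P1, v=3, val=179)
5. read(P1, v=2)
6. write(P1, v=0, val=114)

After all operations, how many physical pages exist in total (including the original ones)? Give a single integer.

Op 1: fork(P0) -> P1. 4 ppages; refcounts: pp0:2 pp1:2 pp2:2 pp3:2
Op 2: write(P1, v0, 116). refcount(pp0)=2>1 -> COPY to pp4. 5 ppages; refcounts: pp0:1 pp1:2 pp2:2 pp3:2 pp4:1
Op 3: write(P1, v1, 146). refcount(pp1)=2>1 -> COPY to pp5. 6 ppages; refcounts: pp0:1 pp1:1 pp2:2 pp3:2 pp4:1 pp5:1
Op 4: write(P1, v3, 179). refcount(pp3)=2>1 -> COPY to pp6. 7 ppages; refcounts: pp0:1 pp1:1 pp2:2 pp3:1 pp4:1 pp5:1 pp6:1
Op 5: read(P1, v2) -> 31. No state change.
Op 6: write(P1, v0, 114). refcount(pp4)=1 -> write in place. 7 ppages; refcounts: pp0:1 pp1:1 pp2:2 pp3:1 pp4:1 pp5:1 pp6:1

Answer: 7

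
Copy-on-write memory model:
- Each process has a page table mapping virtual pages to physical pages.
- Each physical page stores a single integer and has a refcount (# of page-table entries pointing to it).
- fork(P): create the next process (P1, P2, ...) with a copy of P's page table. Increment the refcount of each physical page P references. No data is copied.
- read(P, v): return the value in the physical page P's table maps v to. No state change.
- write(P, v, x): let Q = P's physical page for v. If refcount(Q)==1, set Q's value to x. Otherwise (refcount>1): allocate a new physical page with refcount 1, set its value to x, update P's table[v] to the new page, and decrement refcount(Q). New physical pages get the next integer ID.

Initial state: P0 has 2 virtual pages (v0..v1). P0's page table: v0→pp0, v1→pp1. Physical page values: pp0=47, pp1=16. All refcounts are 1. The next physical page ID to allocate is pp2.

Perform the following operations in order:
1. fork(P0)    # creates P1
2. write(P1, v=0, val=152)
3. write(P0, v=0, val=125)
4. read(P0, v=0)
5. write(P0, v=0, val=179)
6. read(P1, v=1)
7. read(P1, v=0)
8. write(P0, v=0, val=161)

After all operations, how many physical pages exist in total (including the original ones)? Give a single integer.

Answer: 3

Derivation:
Op 1: fork(P0) -> P1. 2 ppages; refcounts: pp0:2 pp1:2
Op 2: write(P1, v0, 152). refcount(pp0)=2>1 -> COPY to pp2. 3 ppages; refcounts: pp0:1 pp1:2 pp2:1
Op 3: write(P0, v0, 125). refcount(pp0)=1 -> write in place. 3 ppages; refcounts: pp0:1 pp1:2 pp2:1
Op 4: read(P0, v0) -> 125. No state change.
Op 5: write(P0, v0, 179). refcount(pp0)=1 -> write in place. 3 ppages; refcounts: pp0:1 pp1:2 pp2:1
Op 6: read(P1, v1) -> 16. No state change.
Op 7: read(P1, v0) -> 152. No state change.
Op 8: write(P0, v0, 161). refcount(pp0)=1 -> write in place. 3 ppages; refcounts: pp0:1 pp1:2 pp2:1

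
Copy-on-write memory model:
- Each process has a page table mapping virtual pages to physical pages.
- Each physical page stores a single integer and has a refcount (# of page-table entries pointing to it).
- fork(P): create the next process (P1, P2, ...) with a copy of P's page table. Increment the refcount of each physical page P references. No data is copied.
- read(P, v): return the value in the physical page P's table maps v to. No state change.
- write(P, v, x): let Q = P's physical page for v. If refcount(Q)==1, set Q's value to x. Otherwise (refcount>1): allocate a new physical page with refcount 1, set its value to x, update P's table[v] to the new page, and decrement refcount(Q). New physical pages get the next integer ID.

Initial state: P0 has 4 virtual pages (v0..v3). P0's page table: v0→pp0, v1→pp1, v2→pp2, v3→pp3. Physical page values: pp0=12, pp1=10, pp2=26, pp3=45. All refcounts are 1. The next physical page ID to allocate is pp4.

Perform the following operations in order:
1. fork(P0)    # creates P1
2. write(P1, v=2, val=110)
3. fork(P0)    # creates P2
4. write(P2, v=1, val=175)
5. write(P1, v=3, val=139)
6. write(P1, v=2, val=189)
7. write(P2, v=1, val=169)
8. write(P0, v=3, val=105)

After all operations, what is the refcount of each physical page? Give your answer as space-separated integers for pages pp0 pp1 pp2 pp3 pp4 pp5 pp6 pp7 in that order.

Answer: 3 2 2 1 1 1 1 1

Derivation:
Op 1: fork(P0) -> P1. 4 ppages; refcounts: pp0:2 pp1:2 pp2:2 pp3:2
Op 2: write(P1, v2, 110). refcount(pp2)=2>1 -> COPY to pp4. 5 ppages; refcounts: pp0:2 pp1:2 pp2:1 pp3:2 pp4:1
Op 3: fork(P0) -> P2. 5 ppages; refcounts: pp0:3 pp1:3 pp2:2 pp3:3 pp4:1
Op 4: write(P2, v1, 175). refcount(pp1)=3>1 -> COPY to pp5. 6 ppages; refcounts: pp0:3 pp1:2 pp2:2 pp3:3 pp4:1 pp5:1
Op 5: write(P1, v3, 139). refcount(pp3)=3>1 -> COPY to pp6. 7 ppages; refcounts: pp0:3 pp1:2 pp2:2 pp3:2 pp4:1 pp5:1 pp6:1
Op 6: write(P1, v2, 189). refcount(pp4)=1 -> write in place. 7 ppages; refcounts: pp0:3 pp1:2 pp2:2 pp3:2 pp4:1 pp5:1 pp6:1
Op 7: write(P2, v1, 169). refcount(pp5)=1 -> write in place. 7 ppages; refcounts: pp0:3 pp1:2 pp2:2 pp3:2 pp4:1 pp5:1 pp6:1
Op 8: write(P0, v3, 105). refcount(pp3)=2>1 -> COPY to pp7. 8 ppages; refcounts: pp0:3 pp1:2 pp2:2 pp3:1 pp4:1 pp5:1 pp6:1 pp7:1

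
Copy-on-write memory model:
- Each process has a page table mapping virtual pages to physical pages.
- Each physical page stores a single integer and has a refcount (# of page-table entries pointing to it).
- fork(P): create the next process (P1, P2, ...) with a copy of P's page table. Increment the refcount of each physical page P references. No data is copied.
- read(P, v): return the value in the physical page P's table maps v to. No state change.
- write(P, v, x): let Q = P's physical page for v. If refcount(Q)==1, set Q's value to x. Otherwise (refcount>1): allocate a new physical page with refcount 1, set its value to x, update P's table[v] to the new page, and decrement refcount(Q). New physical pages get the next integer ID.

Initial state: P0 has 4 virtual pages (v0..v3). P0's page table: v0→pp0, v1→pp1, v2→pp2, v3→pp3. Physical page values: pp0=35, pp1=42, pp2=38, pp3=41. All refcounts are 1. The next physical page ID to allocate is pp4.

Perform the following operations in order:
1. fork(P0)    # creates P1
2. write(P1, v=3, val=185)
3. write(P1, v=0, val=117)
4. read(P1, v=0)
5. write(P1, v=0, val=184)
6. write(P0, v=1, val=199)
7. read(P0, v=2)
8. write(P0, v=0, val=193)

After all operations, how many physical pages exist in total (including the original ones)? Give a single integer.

Op 1: fork(P0) -> P1. 4 ppages; refcounts: pp0:2 pp1:2 pp2:2 pp3:2
Op 2: write(P1, v3, 185). refcount(pp3)=2>1 -> COPY to pp4. 5 ppages; refcounts: pp0:2 pp1:2 pp2:2 pp3:1 pp4:1
Op 3: write(P1, v0, 117). refcount(pp0)=2>1 -> COPY to pp5. 6 ppages; refcounts: pp0:1 pp1:2 pp2:2 pp3:1 pp4:1 pp5:1
Op 4: read(P1, v0) -> 117. No state change.
Op 5: write(P1, v0, 184). refcount(pp5)=1 -> write in place. 6 ppages; refcounts: pp0:1 pp1:2 pp2:2 pp3:1 pp4:1 pp5:1
Op 6: write(P0, v1, 199). refcount(pp1)=2>1 -> COPY to pp6. 7 ppages; refcounts: pp0:1 pp1:1 pp2:2 pp3:1 pp4:1 pp5:1 pp6:1
Op 7: read(P0, v2) -> 38. No state change.
Op 8: write(P0, v0, 193). refcount(pp0)=1 -> write in place. 7 ppages; refcounts: pp0:1 pp1:1 pp2:2 pp3:1 pp4:1 pp5:1 pp6:1

Answer: 7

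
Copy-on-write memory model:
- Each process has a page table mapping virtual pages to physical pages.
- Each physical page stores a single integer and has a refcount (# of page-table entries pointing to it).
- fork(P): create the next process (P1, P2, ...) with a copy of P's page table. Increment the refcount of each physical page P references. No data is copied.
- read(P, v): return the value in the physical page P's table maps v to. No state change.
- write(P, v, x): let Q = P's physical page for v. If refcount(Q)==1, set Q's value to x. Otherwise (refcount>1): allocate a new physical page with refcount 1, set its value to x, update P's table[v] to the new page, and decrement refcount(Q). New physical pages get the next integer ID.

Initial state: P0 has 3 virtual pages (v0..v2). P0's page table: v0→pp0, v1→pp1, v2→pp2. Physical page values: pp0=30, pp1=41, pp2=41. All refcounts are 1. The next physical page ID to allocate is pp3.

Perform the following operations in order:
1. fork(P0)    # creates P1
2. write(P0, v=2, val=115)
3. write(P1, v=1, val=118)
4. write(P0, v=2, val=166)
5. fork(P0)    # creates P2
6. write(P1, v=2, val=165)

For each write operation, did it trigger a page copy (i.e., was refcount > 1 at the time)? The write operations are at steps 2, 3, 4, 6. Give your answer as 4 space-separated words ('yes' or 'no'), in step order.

Op 1: fork(P0) -> P1. 3 ppages; refcounts: pp0:2 pp1:2 pp2:2
Op 2: write(P0, v2, 115). refcount(pp2)=2>1 -> COPY to pp3. 4 ppages; refcounts: pp0:2 pp1:2 pp2:1 pp3:1
Op 3: write(P1, v1, 118). refcount(pp1)=2>1 -> COPY to pp4. 5 ppages; refcounts: pp0:2 pp1:1 pp2:1 pp3:1 pp4:1
Op 4: write(P0, v2, 166). refcount(pp3)=1 -> write in place. 5 ppages; refcounts: pp0:2 pp1:1 pp2:1 pp3:1 pp4:1
Op 5: fork(P0) -> P2. 5 ppages; refcounts: pp0:3 pp1:2 pp2:1 pp3:2 pp4:1
Op 6: write(P1, v2, 165). refcount(pp2)=1 -> write in place. 5 ppages; refcounts: pp0:3 pp1:2 pp2:1 pp3:2 pp4:1

yes yes no no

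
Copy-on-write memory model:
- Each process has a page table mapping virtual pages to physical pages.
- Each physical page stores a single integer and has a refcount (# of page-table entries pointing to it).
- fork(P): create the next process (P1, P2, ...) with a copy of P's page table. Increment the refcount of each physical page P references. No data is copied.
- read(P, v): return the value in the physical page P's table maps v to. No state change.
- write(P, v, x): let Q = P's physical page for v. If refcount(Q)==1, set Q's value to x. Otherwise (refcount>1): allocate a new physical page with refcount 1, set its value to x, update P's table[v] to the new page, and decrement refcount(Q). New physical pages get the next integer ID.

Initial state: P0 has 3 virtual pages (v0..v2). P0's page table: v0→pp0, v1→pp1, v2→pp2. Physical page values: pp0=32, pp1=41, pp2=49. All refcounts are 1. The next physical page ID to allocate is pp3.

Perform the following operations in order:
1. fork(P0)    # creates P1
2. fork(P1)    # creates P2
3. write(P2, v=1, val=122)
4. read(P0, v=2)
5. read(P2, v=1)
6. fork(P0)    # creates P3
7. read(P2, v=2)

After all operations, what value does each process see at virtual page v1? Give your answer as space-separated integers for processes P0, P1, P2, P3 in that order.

Answer: 41 41 122 41

Derivation:
Op 1: fork(P0) -> P1. 3 ppages; refcounts: pp0:2 pp1:2 pp2:2
Op 2: fork(P1) -> P2. 3 ppages; refcounts: pp0:3 pp1:3 pp2:3
Op 3: write(P2, v1, 122). refcount(pp1)=3>1 -> COPY to pp3. 4 ppages; refcounts: pp0:3 pp1:2 pp2:3 pp3:1
Op 4: read(P0, v2) -> 49. No state change.
Op 5: read(P2, v1) -> 122. No state change.
Op 6: fork(P0) -> P3. 4 ppages; refcounts: pp0:4 pp1:3 pp2:4 pp3:1
Op 7: read(P2, v2) -> 49. No state change.
P0: v1 -> pp1 = 41
P1: v1 -> pp1 = 41
P2: v1 -> pp3 = 122
P3: v1 -> pp1 = 41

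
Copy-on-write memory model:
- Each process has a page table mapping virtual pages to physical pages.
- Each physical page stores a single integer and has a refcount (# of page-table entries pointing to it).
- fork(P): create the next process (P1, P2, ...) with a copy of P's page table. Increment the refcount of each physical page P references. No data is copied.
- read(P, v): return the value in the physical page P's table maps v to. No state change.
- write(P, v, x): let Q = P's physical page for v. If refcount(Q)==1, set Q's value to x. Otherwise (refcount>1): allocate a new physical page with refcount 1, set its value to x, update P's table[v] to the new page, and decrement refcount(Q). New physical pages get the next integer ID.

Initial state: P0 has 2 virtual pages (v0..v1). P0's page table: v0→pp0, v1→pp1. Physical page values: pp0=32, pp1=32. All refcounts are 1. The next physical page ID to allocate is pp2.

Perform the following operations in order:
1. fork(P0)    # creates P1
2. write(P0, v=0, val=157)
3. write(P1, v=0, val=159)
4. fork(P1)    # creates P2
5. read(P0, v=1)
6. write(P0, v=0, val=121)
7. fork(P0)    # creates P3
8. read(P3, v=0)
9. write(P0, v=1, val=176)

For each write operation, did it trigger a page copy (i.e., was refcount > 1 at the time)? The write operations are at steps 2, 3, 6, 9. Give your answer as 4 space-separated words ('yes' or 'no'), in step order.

Op 1: fork(P0) -> P1. 2 ppages; refcounts: pp0:2 pp1:2
Op 2: write(P0, v0, 157). refcount(pp0)=2>1 -> COPY to pp2. 3 ppages; refcounts: pp0:1 pp1:2 pp2:1
Op 3: write(P1, v0, 159). refcount(pp0)=1 -> write in place. 3 ppages; refcounts: pp0:1 pp1:2 pp2:1
Op 4: fork(P1) -> P2. 3 ppages; refcounts: pp0:2 pp1:3 pp2:1
Op 5: read(P0, v1) -> 32. No state change.
Op 6: write(P0, v0, 121). refcount(pp2)=1 -> write in place. 3 ppages; refcounts: pp0:2 pp1:3 pp2:1
Op 7: fork(P0) -> P3. 3 ppages; refcounts: pp0:2 pp1:4 pp2:2
Op 8: read(P3, v0) -> 121. No state change.
Op 9: write(P0, v1, 176). refcount(pp1)=4>1 -> COPY to pp3. 4 ppages; refcounts: pp0:2 pp1:3 pp2:2 pp3:1

yes no no yes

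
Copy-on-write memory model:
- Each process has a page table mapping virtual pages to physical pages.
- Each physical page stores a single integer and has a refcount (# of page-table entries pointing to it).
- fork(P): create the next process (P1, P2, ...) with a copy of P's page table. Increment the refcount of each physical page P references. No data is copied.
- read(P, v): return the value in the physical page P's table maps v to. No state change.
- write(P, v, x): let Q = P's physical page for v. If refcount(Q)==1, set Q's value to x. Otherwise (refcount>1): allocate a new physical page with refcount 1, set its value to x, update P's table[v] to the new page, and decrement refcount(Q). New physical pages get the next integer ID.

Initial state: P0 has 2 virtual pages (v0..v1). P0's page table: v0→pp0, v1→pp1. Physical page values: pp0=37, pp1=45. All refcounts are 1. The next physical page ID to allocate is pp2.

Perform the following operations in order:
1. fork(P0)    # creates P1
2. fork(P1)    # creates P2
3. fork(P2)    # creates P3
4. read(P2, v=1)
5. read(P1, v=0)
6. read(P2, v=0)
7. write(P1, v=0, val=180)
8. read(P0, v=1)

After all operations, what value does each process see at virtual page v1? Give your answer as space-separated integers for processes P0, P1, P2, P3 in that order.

Op 1: fork(P0) -> P1. 2 ppages; refcounts: pp0:2 pp1:2
Op 2: fork(P1) -> P2. 2 ppages; refcounts: pp0:3 pp1:3
Op 3: fork(P2) -> P3. 2 ppages; refcounts: pp0:4 pp1:4
Op 4: read(P2, v1) -> 45. No state change.
Op 5: read(P1, v0) -> 37. No state change.
Op 6: read(P2, v0) -> 37. No state change.
Op 7: write(P1, v0, 180). refcount(pp0)=4>1 -> COPY to pp2. 3 ppages; refcounts: pp0:3 pp1:4 pp2:1
Op 8: read(P0, v1) -> 45. No state change.
P0: v1 -> pp1 = 45
P1: v1 -> pp1 = 45
P2: v1 -> pp1 = 45
P3: v1 -> pp1 = 45

Answer: 45 45 45 45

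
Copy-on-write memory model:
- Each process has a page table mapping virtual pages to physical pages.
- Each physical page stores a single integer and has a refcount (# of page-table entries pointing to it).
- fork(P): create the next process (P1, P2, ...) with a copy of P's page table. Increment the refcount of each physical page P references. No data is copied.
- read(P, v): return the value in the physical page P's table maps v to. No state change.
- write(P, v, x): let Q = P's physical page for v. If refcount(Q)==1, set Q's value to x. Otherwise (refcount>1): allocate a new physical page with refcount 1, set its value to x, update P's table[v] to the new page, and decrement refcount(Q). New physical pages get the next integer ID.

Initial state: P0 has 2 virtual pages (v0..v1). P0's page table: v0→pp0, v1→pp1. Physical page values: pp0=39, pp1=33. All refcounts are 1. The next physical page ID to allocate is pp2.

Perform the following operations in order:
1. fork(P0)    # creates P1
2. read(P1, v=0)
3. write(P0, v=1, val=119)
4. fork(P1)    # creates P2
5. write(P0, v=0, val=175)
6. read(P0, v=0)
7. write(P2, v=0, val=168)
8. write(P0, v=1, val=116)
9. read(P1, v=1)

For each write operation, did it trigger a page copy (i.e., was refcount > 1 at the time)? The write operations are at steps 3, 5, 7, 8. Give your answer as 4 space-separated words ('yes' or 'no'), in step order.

Op 1: fork(P0) -> P1. 2 ppages; refcounts: pp0:2 pp1:2
Op 2: read(P1, v0) -> 39. No state change.
Op 3: write(P0, v1, 119). refcount(pp1)=2>1 -> COPY to pp2. 3 ppages; refcounts: pp0:2 pp1:1 pp2:1
Op 4: fork(P1) -> P2. 3 ppages; refcounts: pp0:3 pp1:2 pp2:1
Op 5: write(P0, v0, 175). refcount(pp0)=3>1 -> COPY to pp3. 4 ppages; refcounts: pp0:2 pp1:2 pp2:1 pp3:1
Op 6: read(P0, v0) -> 175. No state change.
Op 7: write(P2, v0, 168). refcount(pp0)=2>1 -> COPY to pp4. 5 ppages; refcounts: pp0:1 pp1:2 pp2:1 pp3:1 pp4:1
Op 8: write(P0, v1, 116). refcount(pp2)=1 -> write in place. 5 ppages; refcounts: pp0:1 pp1:2 pp2:1 pp3:1 pp4:1
Op 9: read(P1, v1) -> 33. No state change.

yes yes yes no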